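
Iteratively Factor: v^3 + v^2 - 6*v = (v - 2)*(v^2 + 3*v) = v*(v - 2)*(v + 3)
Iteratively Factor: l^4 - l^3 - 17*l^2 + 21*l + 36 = (l - 3)*(l^3 + 2*l^2 - 11*l - 12) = (l - 3)*(l + 1)*(l^2 + l - 12) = (l - 3)*(l + 1)*(l + 4)*(l - 3)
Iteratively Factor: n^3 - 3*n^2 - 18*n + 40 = (n - 2)*(n^2 - n - 20) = (n - 2)*(n + 4)*(n - 5)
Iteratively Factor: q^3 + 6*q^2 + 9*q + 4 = (q + 1)*(q^2 + 5*q + 4) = (q + 1)*(q + 4)*(q + 1)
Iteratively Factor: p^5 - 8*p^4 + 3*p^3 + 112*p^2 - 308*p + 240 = (p - 2)*(p^4 - 6*p^3 - 9*p^2 + 94*p - 120) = (p - 5)*(p - 2)*(p^3 - p^2 - 14*p + 24) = (p - 5)*(p - 2)*(p + 4)*(p^2 - 5*p + 6) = (p - 5)*(p - 3)*(p - 2)*(p + 4)*(p - 2)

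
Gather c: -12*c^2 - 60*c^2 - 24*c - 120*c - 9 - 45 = -72*c^2 - 144*c - 54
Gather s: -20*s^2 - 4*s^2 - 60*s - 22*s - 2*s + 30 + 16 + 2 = -24*s^2 - 84*s + 48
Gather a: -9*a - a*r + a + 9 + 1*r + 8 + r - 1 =a*(-r - 8) + 2*r + 16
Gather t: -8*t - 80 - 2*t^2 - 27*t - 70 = -2*t^2 - 35*t - 150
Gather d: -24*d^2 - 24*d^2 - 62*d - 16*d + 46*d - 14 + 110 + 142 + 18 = -48*d^2 - 32*d + 256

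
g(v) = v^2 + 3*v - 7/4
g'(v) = 2*v + 3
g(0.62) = 0.49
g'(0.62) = 4.24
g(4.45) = 31.40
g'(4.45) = 11.90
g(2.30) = 10.44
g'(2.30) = 7.60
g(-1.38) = -3.99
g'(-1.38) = 0.24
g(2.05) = 8.60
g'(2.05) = 7.10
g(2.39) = 11.13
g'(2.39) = 7.78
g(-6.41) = 20.11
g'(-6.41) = -9.82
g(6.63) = 62.10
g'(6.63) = 16.26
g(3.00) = 16.25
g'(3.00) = 9.00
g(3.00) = 16.25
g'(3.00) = 9.00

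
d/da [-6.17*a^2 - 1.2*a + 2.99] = -12.34*a - 1.2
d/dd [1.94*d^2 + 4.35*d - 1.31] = 3.88*d + 4.35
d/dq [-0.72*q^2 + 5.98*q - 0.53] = 5.98 - 1.44*q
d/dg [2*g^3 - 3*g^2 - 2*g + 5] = 6*g^2 - 6*g - 2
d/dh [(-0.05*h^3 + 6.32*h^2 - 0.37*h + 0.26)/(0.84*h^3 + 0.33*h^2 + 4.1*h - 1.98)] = (-5.3253*h^4 + 0.2116*h^3 + 25.6759*h^2 - 25.1988*h - 0.3334)/(0.7056*h^6 + 0.5544*h^5 + 6.9969*h^4 - 0.6204*h^3 + 15.5032*h^2 - 16.236*h + 3.9204)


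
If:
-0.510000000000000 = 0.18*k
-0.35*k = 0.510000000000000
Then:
No Solution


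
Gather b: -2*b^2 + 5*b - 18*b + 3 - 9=-2*b^2 - 13*b - 6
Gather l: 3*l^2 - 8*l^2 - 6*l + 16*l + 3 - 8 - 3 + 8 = -5*l^2 + 10*l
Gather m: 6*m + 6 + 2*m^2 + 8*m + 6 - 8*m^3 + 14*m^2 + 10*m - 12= -8*m^3 + 16*m^2 + 24*m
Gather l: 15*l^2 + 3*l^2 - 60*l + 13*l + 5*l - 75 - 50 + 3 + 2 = 18*l^2 - 42*l - 120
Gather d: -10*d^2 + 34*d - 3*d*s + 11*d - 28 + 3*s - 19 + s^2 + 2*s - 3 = -10*d^2 + d*(45 - 3*s) + s^2 + 5*s - 50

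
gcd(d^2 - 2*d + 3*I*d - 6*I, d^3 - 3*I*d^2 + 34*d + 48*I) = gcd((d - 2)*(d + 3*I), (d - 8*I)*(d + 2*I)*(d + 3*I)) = d + 3*I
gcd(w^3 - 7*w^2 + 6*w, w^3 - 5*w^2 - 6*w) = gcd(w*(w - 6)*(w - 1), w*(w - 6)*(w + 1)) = w^2 - 6*w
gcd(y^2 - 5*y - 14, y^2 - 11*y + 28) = y - 7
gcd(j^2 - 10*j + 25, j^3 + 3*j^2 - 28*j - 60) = j - 5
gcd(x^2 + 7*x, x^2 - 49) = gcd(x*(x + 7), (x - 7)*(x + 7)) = x + 7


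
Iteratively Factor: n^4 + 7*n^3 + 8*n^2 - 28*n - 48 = (n + 3)*(n^3 + 4*n^2 - 4*n - 16) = (n - 2)*(n + 3)*(n^2 + 6*n + 8) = (n - 2)*(n + 3)*(n + 4)*(n + 2)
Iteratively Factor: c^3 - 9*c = (c)*(c^2 - 9) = c*(c - 3)*(c + 3)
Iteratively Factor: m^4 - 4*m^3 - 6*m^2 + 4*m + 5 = (m + 1)*(m^3 - 5*m^2 - m + 5) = (m + 1)^2*(m^2 - 6*m + 5) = (m - 1)*(m + 1)^2*(m - 5)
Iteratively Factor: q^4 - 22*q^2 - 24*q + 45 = (q - 1)*(q^3 + q^2 - 21*q - 45) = (q - 5)*(q - 1)*(q^2 + 6*q + 9) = (q - 5)*(q - 1)*(q + 3)*(q + 3)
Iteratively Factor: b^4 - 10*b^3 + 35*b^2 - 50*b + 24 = (b - 1)*(b^3 - 9*b^2 + 26*b - 24) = (b - 2)*(b - 1)*(b^2 - 7*b + 12) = (b - 3)*(b - 2)*(b - 1)*(b - 4)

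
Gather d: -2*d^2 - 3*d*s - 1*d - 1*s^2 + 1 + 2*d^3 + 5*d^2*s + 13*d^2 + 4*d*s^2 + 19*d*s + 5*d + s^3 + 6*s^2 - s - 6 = 2*d^3 + d^2*(5*s + 11) + d*(4*s^2 + 16*s + 4) + s^3 + 5*s^2 - s - 5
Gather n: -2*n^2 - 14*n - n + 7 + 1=-2*n^2 - 15*n + 8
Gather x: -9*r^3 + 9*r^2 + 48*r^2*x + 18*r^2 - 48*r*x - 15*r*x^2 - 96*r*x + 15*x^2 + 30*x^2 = -9*r^3 + 27*r^2 + x^2*(45 - 15*r) + x*(48*r^2 - 144*r)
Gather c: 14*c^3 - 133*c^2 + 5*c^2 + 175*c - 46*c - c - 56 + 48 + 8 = 14*c^3 - 128*c^2 + 128*c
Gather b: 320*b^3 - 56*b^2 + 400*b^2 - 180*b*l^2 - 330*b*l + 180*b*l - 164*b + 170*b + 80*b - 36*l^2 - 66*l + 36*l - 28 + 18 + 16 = 320*b^3 + 344*b^2 + b*(-180*l^2 - 150*l + 86) - 36*l^2 - 30*l + 6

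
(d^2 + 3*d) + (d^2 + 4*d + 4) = 2*d^2 + 7*d + 4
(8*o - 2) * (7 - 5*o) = -40*o^2 + 66*o - 14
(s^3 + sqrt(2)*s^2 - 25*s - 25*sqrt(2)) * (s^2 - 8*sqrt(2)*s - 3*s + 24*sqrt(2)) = s^5 - 7*sqrt(2)*s^4 - 3*s^4 - 41*s^3 + 21*sqrt(2)*s^3 + 123*s^2 + 175*sqrt(2)*s^2 - 525*sqrt(2)*s + 400*s - 1200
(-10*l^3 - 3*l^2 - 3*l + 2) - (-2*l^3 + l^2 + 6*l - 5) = -8*l^3 - 4*l^2 - 9*l + 7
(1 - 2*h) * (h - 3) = -2*h^2 + 7*h - 3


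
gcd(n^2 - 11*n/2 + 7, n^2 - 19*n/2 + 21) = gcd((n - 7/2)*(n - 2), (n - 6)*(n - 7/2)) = n - 7/2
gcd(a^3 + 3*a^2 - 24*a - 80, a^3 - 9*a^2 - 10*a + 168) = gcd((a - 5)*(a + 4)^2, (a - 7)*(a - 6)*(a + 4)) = a + 4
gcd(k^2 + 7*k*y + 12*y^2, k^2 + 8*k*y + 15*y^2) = k + 3*y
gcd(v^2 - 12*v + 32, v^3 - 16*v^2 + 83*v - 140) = v - 4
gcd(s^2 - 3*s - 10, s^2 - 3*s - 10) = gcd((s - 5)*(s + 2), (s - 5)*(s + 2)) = s^2 - 3*s - 10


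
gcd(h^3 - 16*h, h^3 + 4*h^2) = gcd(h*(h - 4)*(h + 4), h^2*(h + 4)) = h^2 + 4*h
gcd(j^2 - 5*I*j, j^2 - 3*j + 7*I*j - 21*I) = 1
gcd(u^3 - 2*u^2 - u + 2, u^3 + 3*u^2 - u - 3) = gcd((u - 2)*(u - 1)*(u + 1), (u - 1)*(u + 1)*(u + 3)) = u^2 - 1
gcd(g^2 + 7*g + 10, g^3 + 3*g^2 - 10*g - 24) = g + 2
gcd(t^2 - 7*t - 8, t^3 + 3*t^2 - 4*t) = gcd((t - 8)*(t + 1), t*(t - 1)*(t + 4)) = 1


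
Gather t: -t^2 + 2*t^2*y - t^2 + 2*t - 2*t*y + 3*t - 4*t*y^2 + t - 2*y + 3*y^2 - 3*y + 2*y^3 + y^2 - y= t^2*(2*y - 2) + t*(-4*y^2 - 2*y + 6) + 2*y^3 + 4*y^2 - 6*y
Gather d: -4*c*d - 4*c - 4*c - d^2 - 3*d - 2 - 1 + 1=-8*c - d^2 + d*(-4*c - 3) - 2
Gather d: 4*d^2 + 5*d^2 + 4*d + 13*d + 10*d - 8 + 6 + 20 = 9*d^2 + 27*d + 18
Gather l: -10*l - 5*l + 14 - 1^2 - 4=9 - 15*l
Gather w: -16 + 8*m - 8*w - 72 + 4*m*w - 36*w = 8*m + w*(4*m - 44) - 88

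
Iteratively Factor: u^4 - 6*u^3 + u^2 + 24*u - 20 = (u - 1)*(u^3 - 5*u^2 - 4*u + 20) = (u - 1)*(u + 2)*(u^2 - 7*u + 10) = (u - 2)*(u - 1)*(u + 2)*(u - 5)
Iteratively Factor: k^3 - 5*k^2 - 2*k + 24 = (k + 2)*(k^2 - 7*k + 12) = (k - 3)*(k + 2)*(k - 4)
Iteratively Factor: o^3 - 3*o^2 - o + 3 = (o - 1)*(o^2 - 2*o - 3) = (o - 3)*(o - 1)*(o + 1)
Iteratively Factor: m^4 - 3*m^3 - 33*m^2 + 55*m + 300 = (m + 4)*(m^3 - 7*m^2 - 5*m + 75) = (m + 3)*(m + 4)*(m^2 - 10*m + 25) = (m - 5)*(m + 3)*(m + 4)*(m - 5)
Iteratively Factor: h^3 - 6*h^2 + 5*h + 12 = (h + 1)*(h^2 - 7*h + 12) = (h - 4)*(h + 1)*(h - 3)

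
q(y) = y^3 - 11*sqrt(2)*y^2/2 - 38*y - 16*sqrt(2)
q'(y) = 3*y^2 - 11*sqrt(2)*y - 38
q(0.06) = -24.94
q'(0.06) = -38.92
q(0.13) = -27.70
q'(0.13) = -39.97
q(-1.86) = 14.71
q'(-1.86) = 1.31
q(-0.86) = 3.66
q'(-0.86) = -22.40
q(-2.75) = 2.25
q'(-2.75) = 27.47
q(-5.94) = -280.93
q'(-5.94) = 160.26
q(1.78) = -109.27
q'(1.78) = -56.19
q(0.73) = -54.12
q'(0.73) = -47.76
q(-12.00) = -2414.68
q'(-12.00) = 580.68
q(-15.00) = -4577.72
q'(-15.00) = 870.35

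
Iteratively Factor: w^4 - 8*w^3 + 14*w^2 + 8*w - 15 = (w - 5)*(w^3 - 3*w^2 - w + 3) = (w - 5)*(w + 1)*(w^2 - 4*w + 3) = (w - 5)*(w - 1)*(w + 1)*(w - 3)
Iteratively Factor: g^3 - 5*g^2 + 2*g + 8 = (g - 2)*(g^2 - 3*g - 4) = (g - 4)*(g - 2)*(g + 1)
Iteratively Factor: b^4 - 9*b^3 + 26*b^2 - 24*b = (b - 2)*(b^3 - 7*b^2 + 12*b) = (b - 3)*(b - 2)*(b^2 - 4*b) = b*(b - 3)*(b - 2)*(b - 4)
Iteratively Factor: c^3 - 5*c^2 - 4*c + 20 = (c - 2)*(c^2 - 3*c - 10) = (c - 2)*(c + 2)*(c - 5)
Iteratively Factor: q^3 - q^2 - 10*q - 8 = (q + 1)*(q^2 - 2*q - 8) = (q - 4)*(q + 1)*(q + 2)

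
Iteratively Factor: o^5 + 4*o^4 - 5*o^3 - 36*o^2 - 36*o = (o + 3)*(o^4 + o^3 - 8*o^2 - 12*o) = (o + 2)*(o + 3)*(o^3 - o^2 - 6*o) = (o + 2)^2*(o + 3)*(o^2 - 3*o) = o*(o + 2)^2*(o + 3)*(o - 3)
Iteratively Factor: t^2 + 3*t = (t)*(t + 3)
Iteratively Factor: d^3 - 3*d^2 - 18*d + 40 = (d - 2)*(d^2 - d - 20) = (d - 5)*(d - 2)*(d + 4)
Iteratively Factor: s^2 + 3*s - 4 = (s + 4)*(s - 1)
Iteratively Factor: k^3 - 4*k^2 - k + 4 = (k - 4)*(k^2 - 1) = (k - 4)*(k - 1)*(k + 1)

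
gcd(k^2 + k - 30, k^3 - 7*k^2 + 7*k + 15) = k - 5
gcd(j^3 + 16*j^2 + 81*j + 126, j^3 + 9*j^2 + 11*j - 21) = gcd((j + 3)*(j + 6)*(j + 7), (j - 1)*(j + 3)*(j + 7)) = j^2 + 10*j + 21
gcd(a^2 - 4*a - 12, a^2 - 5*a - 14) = a + 2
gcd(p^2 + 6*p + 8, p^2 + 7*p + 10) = p + 2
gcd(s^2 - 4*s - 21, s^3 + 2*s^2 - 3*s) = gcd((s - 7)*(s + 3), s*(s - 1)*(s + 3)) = s + 3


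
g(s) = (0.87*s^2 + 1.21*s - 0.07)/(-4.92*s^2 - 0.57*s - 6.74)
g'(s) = (1.74*s + 1.21)/(-4.92*s^2 - 0.57*s - 6.74) + (9.84*s + 0.57)*(0.87*s^2 + 1.21*s - 0.07)/(-4.92*s^2 - 0.57*s - 6.74)^2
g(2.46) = -0.22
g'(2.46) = -0.00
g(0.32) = -0.05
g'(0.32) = -0.21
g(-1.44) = 0.00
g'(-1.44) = 0.08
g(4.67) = -0.21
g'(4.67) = 0.00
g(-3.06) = -0.09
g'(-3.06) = 0.03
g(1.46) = -0.20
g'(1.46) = -0.05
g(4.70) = -0.21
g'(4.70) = 0.00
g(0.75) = -0.13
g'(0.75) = -0.15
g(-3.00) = -0.08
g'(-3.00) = 0.03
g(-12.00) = -0.16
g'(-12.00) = 0.00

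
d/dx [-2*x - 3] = -2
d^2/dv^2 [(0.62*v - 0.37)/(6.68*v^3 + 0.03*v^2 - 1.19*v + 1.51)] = (165.995328*v^5 - 197.377968*v^4 + 8.67175600000001*v^3 - 57.400566*v^2 + 22.303434*v + 1.213764)/(298.077632*v^9 + 4.016016*v^8 - 159.283932*v^7 + 200.708643*v^6 + 30.191055*v^5 - 71.888226*v^4 + 43.684603*v^3 + 6.620142*v^2 - 8.139957*v + 3.442951)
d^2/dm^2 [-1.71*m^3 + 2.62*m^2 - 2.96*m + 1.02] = 5.24 - 10.26*m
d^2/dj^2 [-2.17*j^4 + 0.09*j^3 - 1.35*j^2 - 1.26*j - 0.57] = -26.04*j^2 + 0.54*j - 2.7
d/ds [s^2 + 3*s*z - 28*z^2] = 2*s + 3*z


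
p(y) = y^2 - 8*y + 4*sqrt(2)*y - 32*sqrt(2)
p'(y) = 2*y - 8 + 4*sqrt(2)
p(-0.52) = -43.77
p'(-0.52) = -3.38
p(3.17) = -42.63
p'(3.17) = 4.00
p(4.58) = -35.01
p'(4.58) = 6.82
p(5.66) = -26.48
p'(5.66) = 8.98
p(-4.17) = -18.10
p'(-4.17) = -10.68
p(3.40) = -41.66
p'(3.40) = 4.46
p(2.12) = -45.73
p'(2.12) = 1.90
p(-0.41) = -44.13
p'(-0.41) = -3.16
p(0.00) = -45.25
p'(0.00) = -2.34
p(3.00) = -43.28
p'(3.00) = 3.66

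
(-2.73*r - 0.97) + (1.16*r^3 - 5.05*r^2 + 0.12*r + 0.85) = 1.16*r^3 - 5.05*r^2 - 2.61*r - 0.12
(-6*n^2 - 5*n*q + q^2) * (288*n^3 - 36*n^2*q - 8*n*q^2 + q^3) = -1728*n^5 - 1224*n^4*q + 516*n^3*q^2 - 2*n^2*q^3 - 13*n*q^4 + q^5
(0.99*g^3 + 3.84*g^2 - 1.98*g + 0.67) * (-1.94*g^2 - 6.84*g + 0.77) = -1.9206*g^5 - 14.2212*g^4 - 21.6621*g^3 + 15.2002*g^2 - 6.1074*g + 0.5159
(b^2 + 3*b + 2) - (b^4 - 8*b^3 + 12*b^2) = -b^4 + 8*b^3 - 11*b^2 + 3*b + 2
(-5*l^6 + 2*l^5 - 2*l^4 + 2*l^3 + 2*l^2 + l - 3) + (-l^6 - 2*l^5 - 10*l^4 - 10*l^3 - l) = -6*l^6 - 12*l^4 - 8*l^3 + 2*l^2 - 3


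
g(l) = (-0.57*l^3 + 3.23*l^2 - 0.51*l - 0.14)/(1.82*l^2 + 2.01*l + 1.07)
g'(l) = (-3.64*l - 2.01)*(-0.57*l^3 + 3.23*l^2 - 0.51*l - 0.14)/(1.82*l^2 + 2.01*l + 1.07)^2 + (-1.71*l^2 + 6.46*l - 0.51)/(1.82*l^2 + 2.01*l + 1.07)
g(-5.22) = 4.27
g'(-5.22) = -0.21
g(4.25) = 0.29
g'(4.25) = -0.21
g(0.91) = 0.37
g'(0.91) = 0.45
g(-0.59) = 2.71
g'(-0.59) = -8.78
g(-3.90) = 4.05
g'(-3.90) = -0.11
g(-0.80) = 4.19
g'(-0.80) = -4.77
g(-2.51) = 4.07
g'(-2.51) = 0.20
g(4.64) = 0.20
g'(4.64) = -0.23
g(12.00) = -1.83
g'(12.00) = -0.30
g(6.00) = -0.13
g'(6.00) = -0.26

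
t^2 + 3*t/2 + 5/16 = (t + 1/4)*(t + 5/4)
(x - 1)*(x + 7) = x^2 + 6*x - 7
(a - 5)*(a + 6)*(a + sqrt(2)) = a^3 + a^2 + sqrt(2)*a^2 - 30*a + sqrt(2)*a - 30*sqrt(2)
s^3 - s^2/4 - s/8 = s*(s - 1/2)*(s + 1/4)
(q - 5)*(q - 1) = q^2 - 6*q + 5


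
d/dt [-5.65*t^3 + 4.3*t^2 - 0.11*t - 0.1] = -16.95*t^2 + 8.6*t - 0.11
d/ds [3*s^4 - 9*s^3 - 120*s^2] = 3*s*(4*s^2 - 9*s - 80)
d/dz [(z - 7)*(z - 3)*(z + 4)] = 3*z^2 - 12*z - 19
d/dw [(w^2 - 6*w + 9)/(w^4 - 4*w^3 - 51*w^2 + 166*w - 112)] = 2*(-w^5 + 11*w^4 - 42*w^3 - 16*w^2 + 347*w - 411)/(w^8 - 8*w^7 - 86*w^6 + 740*w^5 + 1049*w^4 - 16036*w^3 + 38980*w^2 - 37184*w + 12544)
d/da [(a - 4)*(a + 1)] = 2*a - 3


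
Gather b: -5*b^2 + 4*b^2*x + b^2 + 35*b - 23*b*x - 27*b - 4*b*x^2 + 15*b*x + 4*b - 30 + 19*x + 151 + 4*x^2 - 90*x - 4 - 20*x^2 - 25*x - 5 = b^2*(4*x - 4) + b*(-4*x^2 - 8*x + 12) - 16*x^2 - 96*x + 112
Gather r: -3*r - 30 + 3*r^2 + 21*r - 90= 3*r^2 + 18*r - 120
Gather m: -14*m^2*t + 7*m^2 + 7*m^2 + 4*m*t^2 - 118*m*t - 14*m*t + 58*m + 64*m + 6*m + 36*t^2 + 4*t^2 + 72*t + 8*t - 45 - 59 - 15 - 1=m^2*(14 - 14*t) + m*(4*t^2 - 132*t + 128) + 40*t^2 + 80*t - 120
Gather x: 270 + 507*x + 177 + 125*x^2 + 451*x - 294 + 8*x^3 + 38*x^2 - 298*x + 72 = 8*x^3 + 163*x^2 + 660*x + 225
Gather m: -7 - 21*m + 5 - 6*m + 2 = -27*m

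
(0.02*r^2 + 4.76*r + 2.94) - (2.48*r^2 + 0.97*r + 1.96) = -2.46*r^2 + 3.79*r + 0.98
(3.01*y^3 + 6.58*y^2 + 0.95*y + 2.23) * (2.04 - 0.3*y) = -0.903*y^4 + 4.1664*y^3 + 13.1382*y^2 + 1.269*y + 4.5492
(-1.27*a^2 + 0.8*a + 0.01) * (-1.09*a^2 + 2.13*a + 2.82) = 1.3843*a^4 - 3.5771*a^3 - 1.8883*a^2 + 2.2773*a + 0.0282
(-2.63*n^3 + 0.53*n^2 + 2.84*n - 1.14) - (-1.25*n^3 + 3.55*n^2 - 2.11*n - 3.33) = -1.38*n^3 - 3.02*n^2 + 4.95*n + 2.19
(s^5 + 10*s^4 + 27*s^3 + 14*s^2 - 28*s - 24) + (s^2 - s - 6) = s^5 + 10*s^4 + 27*s^3 + 15*s^2 - 29*s - 30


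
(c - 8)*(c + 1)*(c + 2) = c^3 - 5*c^2 - 22*c - 16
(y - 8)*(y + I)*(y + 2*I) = y^3 - 8*y^2 + 3*I*y^2 - 2*y - 24*I*y + 16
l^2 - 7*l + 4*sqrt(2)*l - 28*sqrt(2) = (l - 7)*(l + 4*sqrt(2))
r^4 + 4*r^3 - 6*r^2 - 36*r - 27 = (r - 3)*(r + 1)*(r + 3)^2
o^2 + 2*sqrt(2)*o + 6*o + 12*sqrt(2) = (o + 6)*(o + 2*sqrt(2))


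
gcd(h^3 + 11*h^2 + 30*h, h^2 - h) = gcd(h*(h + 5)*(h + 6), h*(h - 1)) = h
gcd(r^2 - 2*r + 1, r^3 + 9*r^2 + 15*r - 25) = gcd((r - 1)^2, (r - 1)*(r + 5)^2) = r - 1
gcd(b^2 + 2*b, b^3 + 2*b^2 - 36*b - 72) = b + 2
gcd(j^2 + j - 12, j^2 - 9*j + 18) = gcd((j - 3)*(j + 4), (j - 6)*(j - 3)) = j - 3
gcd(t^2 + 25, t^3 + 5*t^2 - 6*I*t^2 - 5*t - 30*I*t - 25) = t - 5*I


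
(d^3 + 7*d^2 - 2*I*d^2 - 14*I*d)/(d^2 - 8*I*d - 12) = d*(d + 7)/(d - 6*I)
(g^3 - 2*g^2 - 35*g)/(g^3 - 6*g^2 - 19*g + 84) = g*(g + 5)/(g^2 + g - 12)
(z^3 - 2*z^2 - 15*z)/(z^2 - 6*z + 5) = z*(z + 3)/(z - 1)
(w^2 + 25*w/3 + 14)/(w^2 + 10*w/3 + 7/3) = (w + 6)/(w + 1)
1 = 1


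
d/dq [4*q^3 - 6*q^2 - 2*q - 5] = 12*q^2 - 12*q - 2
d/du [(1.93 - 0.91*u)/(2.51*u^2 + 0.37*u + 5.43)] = (2.2841*u^2 - 9.6886*u - 5.6554)/(6.3001*u^4 + 1.8574*u^3 + 27.3955*u^2 + 4.0182*u + 29.4849)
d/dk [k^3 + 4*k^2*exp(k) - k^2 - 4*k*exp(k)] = 4*k^2*exp(k) + 3*k^2 + 4*k*exp(k) - 2*k - 4*exp(k)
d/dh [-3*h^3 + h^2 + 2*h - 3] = -9*h^2 + 2*h + 2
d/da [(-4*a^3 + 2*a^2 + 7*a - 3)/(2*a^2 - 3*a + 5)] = 2*(-4*a^4 + 12*a^3 - 40*a^2 + 16*a + 13)/(4*a^4 - 12*a^3 + 29*a^2 - 30*a + 25)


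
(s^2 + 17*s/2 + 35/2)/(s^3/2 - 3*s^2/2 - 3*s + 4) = (2*s^2 + 17*s + 35)/(s^3 - 3*s^2 - 6*s + 8)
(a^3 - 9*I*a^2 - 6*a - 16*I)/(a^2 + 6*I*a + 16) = (a^2 - 7*I*a + 8)/(a + 8*I)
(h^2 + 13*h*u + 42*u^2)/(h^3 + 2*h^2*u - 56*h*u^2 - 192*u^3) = (-h - 7*u)/(-h^2 + 4*h*u + 32*u^2)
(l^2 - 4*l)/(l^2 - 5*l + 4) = l/(l - 1)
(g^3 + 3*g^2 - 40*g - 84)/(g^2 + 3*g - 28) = (g^2 - 4*g - 12)/(g - 4)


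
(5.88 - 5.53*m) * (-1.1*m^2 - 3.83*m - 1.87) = 6.083*m^3 + 14.7119*m^2 - 12.1793*m - 10.9956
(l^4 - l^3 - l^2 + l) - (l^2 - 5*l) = l^4 - l^3 - 2*l^2 + 6*l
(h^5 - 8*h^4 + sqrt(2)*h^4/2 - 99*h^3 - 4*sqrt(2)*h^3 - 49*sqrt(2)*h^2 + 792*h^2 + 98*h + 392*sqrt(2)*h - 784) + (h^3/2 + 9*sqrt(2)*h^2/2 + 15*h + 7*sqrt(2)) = h^5 - 8*h^4 + sqrt(2)*h^4/2 - 197*h^3/2 - 4*sqrt(2)*h^3 - 89*sqrt(2)*h^2/2 + 792*h^2 + 113*h + 392*sqrt(2)*h - 784 + 7*sqrt(2)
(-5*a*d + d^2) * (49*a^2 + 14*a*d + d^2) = -245*a^3*d - 21*a^2*d^2 + 9*a*d^3 + d^4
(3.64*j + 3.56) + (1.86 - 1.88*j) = 1.76*j + 5.42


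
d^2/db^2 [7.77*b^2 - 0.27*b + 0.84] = 15.5400000000000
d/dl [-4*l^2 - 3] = -8*l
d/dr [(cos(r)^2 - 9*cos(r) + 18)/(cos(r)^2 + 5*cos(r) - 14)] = 2*(-7*cos(r)^2 + 32*cos(r) - 18)*sin(r)/((cos(r) - 2)^2*(cos(r) + 7)^2)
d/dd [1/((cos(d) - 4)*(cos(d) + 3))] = (-sin(d) + sin(2*d))/((cos(d) - 4)^2*(cos(d) + 3)^2)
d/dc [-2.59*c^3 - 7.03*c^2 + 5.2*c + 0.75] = -7.77*c^2 - 14.06*c + 5.2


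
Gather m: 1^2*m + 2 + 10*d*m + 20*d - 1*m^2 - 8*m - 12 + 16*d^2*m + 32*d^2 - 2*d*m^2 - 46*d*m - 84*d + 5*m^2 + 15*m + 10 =32*d^2 - 64*d + m^2*(4 - 2*d) + m*(16*d^2 - 36*d + 8)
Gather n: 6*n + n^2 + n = n^2 + 7*n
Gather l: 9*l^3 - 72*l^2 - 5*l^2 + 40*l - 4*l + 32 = 9*l^3 - 77*l^2 + 36*l + 32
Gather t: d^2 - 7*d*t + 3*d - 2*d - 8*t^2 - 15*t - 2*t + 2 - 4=d^2 + d - 8*t^2 + t*(-7*d - 17) - 2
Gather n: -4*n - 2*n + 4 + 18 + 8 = 30 - 6*n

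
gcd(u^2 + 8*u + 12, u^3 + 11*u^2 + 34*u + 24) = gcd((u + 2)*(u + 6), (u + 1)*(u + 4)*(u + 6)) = u + 6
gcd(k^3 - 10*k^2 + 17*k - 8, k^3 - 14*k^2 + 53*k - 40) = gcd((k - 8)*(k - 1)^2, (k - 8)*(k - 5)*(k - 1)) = k^2 - 9*k + 8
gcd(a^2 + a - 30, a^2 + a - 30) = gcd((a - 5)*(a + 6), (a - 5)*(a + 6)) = a^2 + a - 30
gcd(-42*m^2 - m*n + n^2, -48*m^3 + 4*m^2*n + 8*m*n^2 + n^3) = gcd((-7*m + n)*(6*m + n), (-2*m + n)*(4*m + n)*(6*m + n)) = 6*m + n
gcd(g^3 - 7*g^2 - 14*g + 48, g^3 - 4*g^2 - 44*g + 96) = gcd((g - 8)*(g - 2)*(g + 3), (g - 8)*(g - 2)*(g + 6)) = g^2 - 10*g + 16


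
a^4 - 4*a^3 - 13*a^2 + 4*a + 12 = (a - 6)*(a - 1)*(a + 1)*(a + 2)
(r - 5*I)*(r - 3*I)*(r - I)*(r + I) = r^4 - 8*I*r^3 - 14*r^2 - 8*I*r - 15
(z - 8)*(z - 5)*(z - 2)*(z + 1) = z^4 - 14*z^3 + 51*z^2 - 14*z - 80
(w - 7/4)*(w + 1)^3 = w^4 + 5*w^3/4 - 9*w^2/4 - 17*w/4 - 7/4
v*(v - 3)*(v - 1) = v^3 - 4*v^2 + 3*v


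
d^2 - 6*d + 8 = (d - 4)*(d - 2)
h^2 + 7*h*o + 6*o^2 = (h + o)*(h + 6*o)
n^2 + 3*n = n*(n + 3)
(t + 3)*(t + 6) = t^2 + 9*t + 18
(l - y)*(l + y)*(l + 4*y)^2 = l^4 + 8*l^3*y + 15*l^2*y^2 - 8*l*y^3 - 16*y^4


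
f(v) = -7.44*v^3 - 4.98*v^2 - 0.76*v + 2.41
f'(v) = -22.32*v^2 - 9.96*v - 0.76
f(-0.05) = 2.44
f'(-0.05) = -0.32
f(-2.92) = 147.40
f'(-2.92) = -161.99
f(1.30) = -23.34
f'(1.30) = -51.43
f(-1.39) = 13.83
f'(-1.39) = -30.04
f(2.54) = -153.57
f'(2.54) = -170.06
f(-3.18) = 193.72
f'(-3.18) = -194.80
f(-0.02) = 2.42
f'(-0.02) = -0.57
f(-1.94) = 39.46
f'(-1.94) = -65.44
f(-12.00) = 12150.73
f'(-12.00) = -3095.32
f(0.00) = 2.41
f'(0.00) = -0.76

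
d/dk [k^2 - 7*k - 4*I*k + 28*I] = 2*k - 7 - 4*I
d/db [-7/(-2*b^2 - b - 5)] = 7*(-4*b - 1)/(2*b^2 + b + 5)^2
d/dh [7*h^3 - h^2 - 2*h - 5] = 21*h^2 - 2*h - 2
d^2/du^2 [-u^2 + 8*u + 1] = -2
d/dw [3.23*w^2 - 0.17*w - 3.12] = 6.46*w - 0.17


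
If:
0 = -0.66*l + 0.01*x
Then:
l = 0.0151515151515152*x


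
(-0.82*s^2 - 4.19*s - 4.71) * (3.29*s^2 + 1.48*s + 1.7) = -2.6978*s^4 - 14.9987*s^3 - 23.0911*s^2 - 14.0938*s - 8.007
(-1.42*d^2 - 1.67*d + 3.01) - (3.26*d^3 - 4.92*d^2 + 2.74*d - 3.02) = -3.26*d^3 + 3.5*d^2 - 4.41*d + 6.03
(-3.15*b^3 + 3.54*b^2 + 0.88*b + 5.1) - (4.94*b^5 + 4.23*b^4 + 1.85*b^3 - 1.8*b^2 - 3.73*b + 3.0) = -4.94*b^5 - 4.23*b^4 - 5.0*b^3 + 5.34*b^2 + 4.61*b + 2.1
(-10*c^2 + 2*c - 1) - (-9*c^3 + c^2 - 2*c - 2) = 9*c^3 - 11*c^2 + 4*c + 1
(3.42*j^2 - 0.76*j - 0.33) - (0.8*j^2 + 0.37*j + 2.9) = 2.62*j^2 - 1.13*j - 3.23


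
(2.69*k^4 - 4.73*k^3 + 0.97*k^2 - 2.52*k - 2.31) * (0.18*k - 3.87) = 0.4842*k^5 - 11.2617*k^4 + 18.4797*k^3 - 4.2075*k^2 + 9.3366*k + 8.9397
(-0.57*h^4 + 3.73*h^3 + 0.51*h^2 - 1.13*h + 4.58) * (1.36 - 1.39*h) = 0.7923*h^5 - 5.9599*h^4 + 4.3639*h^3 + 2.2643*h^2 - 7.903*h + 6.2288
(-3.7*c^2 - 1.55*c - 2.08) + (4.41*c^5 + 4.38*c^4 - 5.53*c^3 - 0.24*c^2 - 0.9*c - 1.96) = 4.41*c^5 + 4.38*c^4 - 5.53*c^3 - 3.94*c^2 - 2.45*c - 4.04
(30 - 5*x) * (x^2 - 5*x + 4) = -5*x^3 + 55*x^2 - 170*x + 120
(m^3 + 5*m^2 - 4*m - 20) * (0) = 0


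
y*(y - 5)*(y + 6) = y^3 + y^2 - 30*y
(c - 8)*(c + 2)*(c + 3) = c^3 - 3*c^2 - 34*c - 48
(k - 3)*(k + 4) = k^2 + k - 12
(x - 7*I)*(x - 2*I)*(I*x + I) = I*x^3 + 9*x^2 + I*x^2 + 9*x - 14*I*x - 14*I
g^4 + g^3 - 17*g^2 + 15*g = g*(g - 3)*(g - 1)*(g + 5)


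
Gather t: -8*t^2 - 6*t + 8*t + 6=-8*t^2 + 2*t + 6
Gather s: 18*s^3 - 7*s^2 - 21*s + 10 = 18*s^3 - 7*s^2 - 21*s + 10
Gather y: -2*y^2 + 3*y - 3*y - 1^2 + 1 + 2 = 2 - 2*y^2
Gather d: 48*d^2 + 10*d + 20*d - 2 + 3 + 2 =48*d^2 + 30*d + 3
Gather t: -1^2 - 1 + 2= 0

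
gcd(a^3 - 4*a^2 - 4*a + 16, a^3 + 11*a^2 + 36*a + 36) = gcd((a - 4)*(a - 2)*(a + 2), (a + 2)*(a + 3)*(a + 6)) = a + 2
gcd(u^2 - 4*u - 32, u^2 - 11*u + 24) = u - 8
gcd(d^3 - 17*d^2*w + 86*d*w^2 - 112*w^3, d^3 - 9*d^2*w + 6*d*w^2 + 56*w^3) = -d + 7*w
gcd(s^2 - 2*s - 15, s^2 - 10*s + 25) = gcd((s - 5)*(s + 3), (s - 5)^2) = s - 5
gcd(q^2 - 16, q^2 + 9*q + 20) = q + 4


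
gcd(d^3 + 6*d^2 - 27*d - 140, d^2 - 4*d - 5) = d - 5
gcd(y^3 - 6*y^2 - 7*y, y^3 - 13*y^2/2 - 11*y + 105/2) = y - 7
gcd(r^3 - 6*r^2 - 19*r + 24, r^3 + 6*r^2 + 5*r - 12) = r^2 + 2*r - 3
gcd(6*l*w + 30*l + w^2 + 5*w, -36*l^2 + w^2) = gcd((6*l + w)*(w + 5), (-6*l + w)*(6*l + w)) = 6*l + w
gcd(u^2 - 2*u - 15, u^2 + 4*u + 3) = u + 3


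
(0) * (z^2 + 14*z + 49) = 0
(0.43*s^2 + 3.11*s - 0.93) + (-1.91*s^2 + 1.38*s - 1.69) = -1.48*s^2 + 4.49*s - 2.62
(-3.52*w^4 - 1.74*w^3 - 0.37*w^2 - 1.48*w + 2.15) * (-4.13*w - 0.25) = 14.5376*w^5 + 8.0662*w^4 + 1.9631*w^3 + 6.2049*w^2 - 8.5095*w - 0.5375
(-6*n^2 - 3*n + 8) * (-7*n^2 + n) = 42*n^4 + 15*n^3 - 59*n^2 + 8*n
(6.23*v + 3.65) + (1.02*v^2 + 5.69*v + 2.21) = 1.02*v^2 + 11.92*v + 5.86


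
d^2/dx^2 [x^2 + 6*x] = 2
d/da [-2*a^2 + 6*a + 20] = 6 - 4*a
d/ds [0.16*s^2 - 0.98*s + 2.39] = 0.32*s - 0.98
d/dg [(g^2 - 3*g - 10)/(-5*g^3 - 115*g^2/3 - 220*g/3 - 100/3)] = 3*(3*g^2 - 30*g - 95)/(5*(9*g^4 + 102*g^3 + 349*g^2 + 340*g + 100))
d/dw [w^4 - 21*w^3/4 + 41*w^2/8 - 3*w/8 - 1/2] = 4*w^3 - 63*w^2/4 + 41*w/4 - 3/8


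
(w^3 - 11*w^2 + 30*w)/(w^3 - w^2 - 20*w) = (w - 6)/(w + 4)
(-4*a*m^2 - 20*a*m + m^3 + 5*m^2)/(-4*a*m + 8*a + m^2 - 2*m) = m*(m + 5)/(m - 2)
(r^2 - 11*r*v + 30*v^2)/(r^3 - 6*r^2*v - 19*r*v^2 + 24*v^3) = (r^2 - 11*r*v + 30*v^2)/(r^3 - 6*r^2*v - 19*r*v^2 + 24*v^3)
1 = 1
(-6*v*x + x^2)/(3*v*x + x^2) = (-6*v + x)/(3*v + x)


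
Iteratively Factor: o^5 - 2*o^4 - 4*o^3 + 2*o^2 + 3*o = (o + 1)*(o^4 - 3*o^3 - o^2 + 3*o) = (o + 1)^2*(o^3 - 4*o^2 + 3*o) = o*(o + 1)^2*(o^2 - 4*o + 3) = o*(o - 1)*(o + 1)^2*(o - 3)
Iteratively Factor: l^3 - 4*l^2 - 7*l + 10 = (l - 5)*(l^2 + l - 2) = (l - 5)*(l - 1)*(l + 2)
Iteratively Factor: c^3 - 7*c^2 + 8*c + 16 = (c - 4)*(c^2 - 3*c - 4) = (c - 4)^2*(c + 1)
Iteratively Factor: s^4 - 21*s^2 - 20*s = (s - 5)*(s^3 + 5*s^2 + 4*s) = s*(s - 5)*(s^2 + 5*s + 4) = s*(s - 5)*(s + 1)*(s + 4)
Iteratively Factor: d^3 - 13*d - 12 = (d + 1)*(d^2 - d - 12) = (d - 4)*(d + 1)*(d + 3)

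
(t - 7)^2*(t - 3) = t^3 - 17*t^2 + 91*t - 147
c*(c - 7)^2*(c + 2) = c^4 - 12*c^3 + 21*c^2 + 98*c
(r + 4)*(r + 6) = r^2 + 10*r + 24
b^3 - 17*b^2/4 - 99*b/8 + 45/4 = (b - 6)*(b - 3/4)*(b + 5/2)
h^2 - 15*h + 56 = (h - 8)*(h - 7)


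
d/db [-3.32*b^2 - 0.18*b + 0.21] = -6.64*b - 0.18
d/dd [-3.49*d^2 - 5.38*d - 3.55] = -6.98*d - 5.38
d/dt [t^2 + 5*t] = 2*t + 5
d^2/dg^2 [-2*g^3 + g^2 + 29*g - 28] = 2 - 12*g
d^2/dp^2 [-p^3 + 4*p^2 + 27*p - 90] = 8 - 6*p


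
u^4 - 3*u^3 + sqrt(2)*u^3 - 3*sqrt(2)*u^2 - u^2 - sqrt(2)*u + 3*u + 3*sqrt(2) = (u - 3)*(u - 1)*(u + 1)*(u + sqrt(2))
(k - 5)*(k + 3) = k^2 - 2*k - 15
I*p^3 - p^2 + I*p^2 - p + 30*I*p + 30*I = (p - 5*I)*(p + 6*I)*(I*p + I)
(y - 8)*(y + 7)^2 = y^3 + 6*y^2 - 63*y - 392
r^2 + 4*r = r*(r + 4)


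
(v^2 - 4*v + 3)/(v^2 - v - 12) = (-v^2 + 4*v - 3)/(-v^2 + v + 12)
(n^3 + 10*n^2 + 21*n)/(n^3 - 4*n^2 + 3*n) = (n^2 + 10*n + 21)/(n^2 - 4*n + 3)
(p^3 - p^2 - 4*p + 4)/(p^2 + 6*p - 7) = (p^2 - 4)/(p + 7)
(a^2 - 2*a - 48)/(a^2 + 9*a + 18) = (a - 8)/(a + 3)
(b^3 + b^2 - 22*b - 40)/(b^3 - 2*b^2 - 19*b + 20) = (b + 2)/(b - 1)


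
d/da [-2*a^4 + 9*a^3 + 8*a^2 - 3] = a*(-8*a^2 + 27*a + 16)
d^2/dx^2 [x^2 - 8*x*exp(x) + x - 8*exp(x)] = -8*x*exp(x) - 24*exp(x) + 2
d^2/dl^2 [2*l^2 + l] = 4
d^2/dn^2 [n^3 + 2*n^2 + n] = 6*n + 4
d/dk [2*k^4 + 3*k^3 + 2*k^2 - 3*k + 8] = 8*k^3 + 9*k^2 + 4*k - 3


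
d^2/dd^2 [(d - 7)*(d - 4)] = 2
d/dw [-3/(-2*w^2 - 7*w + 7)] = 3*(-4*w - 7)/(2*w^2 + 7*w - 7)^2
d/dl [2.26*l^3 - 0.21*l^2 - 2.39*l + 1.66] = 6.78*l^2 - 0.42*l - 2.39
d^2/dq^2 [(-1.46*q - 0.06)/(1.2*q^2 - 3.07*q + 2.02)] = (-(1.46*q + 0.06)*(2.4*q - 3.07)*(4.8*q - 6.14) + (10.512*q - 8.8204)*(1.2*q^2 - 3.07*q + 2.02))/(1.2*q^2 - 3.07*q + 2.02)^3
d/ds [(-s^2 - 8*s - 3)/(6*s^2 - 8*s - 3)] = 14*s*(4*s + 3)/(36*s^4 - 96*s^3 + 28*s^2 + 48*s + 9)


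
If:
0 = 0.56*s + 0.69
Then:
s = -1.23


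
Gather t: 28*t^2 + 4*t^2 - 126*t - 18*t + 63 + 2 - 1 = 32*t^2 - 144*t + 64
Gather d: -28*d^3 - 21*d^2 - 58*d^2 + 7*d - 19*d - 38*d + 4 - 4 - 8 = -28*d^3 - 79*d^2 - 50*d - 8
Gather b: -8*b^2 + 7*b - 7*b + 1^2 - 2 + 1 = -8*b^2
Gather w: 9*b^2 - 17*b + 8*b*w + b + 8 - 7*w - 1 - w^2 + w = 9*b^2 - 16*b - w^2 + w*(8*b - 6) + 7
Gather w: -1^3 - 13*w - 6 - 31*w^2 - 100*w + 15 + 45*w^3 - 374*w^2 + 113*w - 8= 45*w^3 - 405*w^2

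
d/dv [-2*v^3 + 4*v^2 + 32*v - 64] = -6*v^2 + 8*v + 32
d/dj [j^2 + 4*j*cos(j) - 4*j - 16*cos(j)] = -4*j*sin(j) + 2*j + 16*sin(j) + 4*cos(j) - 4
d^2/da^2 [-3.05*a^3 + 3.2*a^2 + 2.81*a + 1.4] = 6.4 - 18.3*a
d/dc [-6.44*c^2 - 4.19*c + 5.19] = -12.88*c - 4.19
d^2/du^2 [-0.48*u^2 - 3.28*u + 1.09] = -0.960000000000000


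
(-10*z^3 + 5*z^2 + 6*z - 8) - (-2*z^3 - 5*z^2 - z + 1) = -8*z^3 + 10*z^2 + 7*z - 9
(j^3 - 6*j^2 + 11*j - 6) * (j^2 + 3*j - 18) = j^5 - 3*j^4 - 25*j^3 + 135*j^2 - 216*j + 108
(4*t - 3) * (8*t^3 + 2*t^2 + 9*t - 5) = 32*t^4 - 16*t^3 + 30*t^2 - 47*t + 15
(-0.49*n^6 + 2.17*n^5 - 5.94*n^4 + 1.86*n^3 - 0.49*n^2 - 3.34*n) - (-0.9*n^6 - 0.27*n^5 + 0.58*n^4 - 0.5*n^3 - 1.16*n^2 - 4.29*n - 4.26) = 0.41*n^6 + 2.44*n^5 - 6.52*n^4 + 2.36*n^3 + 0.67*n^2 + 0.95*n + 4.26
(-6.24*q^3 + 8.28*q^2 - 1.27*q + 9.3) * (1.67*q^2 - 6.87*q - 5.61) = -10.4208*q^5 + 56.6964*q^4 - 23.9981*q^3 - 22.1949*q^2 - 56.7663*q - 52.173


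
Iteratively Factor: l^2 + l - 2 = (l - 1)*(l + 2)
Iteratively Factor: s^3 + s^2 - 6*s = (s + 3)*(s^2 - 2*s) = (s - 2)*(s + 3)*(s)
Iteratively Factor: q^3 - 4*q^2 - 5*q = (q)*(q^2 - 4*q - 5) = q*(q + 1)*(q - 5)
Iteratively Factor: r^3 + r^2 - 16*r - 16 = (r + 1)*(r^2 - 16) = (r + 1)*(r + 4)*(r - 4)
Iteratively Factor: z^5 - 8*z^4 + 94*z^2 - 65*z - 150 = (z + 3)*(z^4 - 11*z^3 + 33*z^2 - 5*z - 50) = (z - 5)*(z + 3)*(z^3 - 6*z^2 + 3*z + 10) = (z - 5)*(z - 2)*(z + 3)*(z^2 - 4*z - 5) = (z - 5)*(z - 2)*(z + 1)*(z + 3)*(z - 5)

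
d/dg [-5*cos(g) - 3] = 5*sin(g)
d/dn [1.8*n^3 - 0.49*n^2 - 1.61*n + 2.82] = 5.4*n^2 - 0.98*n - 1.61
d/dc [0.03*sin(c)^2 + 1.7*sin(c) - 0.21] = (0.06*sin(c) + 1.7)*cos(c)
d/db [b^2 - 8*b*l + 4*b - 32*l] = 2*b - 8*l + 4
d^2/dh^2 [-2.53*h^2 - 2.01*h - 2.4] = -5.06000000000000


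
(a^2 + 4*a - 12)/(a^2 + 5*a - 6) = (a - 2)/(a - 1)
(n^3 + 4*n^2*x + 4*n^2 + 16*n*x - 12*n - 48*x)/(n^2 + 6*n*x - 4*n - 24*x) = (n^3 + 4*n^2*x + 4*n^2 + 16*n*x - 12*n - 48*x)/(n^2 + 6*n*x - 4*n - 24*x)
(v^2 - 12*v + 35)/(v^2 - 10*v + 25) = (v - 7)/(v - 5)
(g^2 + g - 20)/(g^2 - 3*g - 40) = (g - 4)/(g - 8)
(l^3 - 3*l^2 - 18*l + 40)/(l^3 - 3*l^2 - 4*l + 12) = (l^2 - l - 20)/(l^2 - l - 6)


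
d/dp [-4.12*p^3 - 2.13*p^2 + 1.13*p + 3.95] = -12.36*p^2 - 4.26*p + 1.13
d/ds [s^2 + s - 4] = 2*s + 1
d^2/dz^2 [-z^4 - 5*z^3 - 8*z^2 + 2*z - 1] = -12*z^2 - 30*z - 16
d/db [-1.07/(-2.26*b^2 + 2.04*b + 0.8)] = (2.1828 - 4.8364*b)/(-2.26*b^2 + 2.04*b + 0.8)^2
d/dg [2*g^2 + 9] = 4*g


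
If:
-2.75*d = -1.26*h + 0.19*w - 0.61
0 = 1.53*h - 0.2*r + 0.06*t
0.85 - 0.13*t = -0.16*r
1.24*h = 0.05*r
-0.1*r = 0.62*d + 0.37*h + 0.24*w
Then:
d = 0.65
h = 0.25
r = 6.09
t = 14.03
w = -4.60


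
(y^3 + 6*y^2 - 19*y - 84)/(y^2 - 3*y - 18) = (y^2 + 3*y - 28)/(y - 6)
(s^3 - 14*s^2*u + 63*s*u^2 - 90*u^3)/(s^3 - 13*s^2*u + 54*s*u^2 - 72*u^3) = (s - 5*u)/(s - 4*u)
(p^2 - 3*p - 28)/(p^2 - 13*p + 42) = (p + 4)/(p - 6)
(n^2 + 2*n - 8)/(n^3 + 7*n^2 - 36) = (n + 4)/(n^2 + 9*n + 18)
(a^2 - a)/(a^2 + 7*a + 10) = a*(a - 1)/(a^2 + 7*a + 10)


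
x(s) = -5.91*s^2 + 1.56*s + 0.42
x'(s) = 1.56 - 11.82*s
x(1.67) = -13.46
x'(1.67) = -18.18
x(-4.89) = -148.53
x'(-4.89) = 59.36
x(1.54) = -11.19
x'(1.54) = -16.64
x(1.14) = -5.48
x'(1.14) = -11.91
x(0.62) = -0.88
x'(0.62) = -5.77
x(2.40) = -29.88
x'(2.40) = -26.81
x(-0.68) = -3.37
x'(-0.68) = 9.60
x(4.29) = -101.66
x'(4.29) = -49.15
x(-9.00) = -492.33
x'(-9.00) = 107.94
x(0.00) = 0.42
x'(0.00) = 1.56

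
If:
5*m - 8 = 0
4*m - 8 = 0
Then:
No Solution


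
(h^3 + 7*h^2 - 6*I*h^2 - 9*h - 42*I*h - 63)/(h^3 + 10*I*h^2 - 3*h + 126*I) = (h^2 + h*(7 - 3*I) - 21*I)/(h^2 + 13*I*h - 42)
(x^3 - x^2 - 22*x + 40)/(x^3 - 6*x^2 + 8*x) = (x + 5)/x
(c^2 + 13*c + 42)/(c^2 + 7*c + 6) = (c + 7)/(c + 1)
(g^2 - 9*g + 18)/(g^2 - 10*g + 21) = (g - 6)/(g - 7)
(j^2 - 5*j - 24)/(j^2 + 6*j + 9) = (j - 8)/(j + 3)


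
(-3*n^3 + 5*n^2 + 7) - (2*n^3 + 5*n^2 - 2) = 9 - 5*n^3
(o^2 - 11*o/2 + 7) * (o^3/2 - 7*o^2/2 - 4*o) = o^5/2 - 25*o^4/4 + 75*o^3/4 - 5*o^2/2 - 28*o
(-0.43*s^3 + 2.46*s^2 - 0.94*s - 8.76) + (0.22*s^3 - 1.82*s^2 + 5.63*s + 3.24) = -0.21*s^3 + 0.64*s^2 + 4.69*s - 5.52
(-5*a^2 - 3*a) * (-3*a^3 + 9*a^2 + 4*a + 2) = 15*a^5 - 36*a^4 - 47*a^3 - 22*a^2 - 6*a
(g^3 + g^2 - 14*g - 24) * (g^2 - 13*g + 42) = g^5 - 12*g^4 + 15*g^3 + 200*g^2 - 276*g - 1008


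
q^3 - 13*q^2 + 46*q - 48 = (q - 8)*(q - 3)*(q - 2)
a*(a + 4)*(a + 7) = a^3 + 11*a^2 + 28*a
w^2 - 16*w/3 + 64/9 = (w - 8/3)^2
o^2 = o^2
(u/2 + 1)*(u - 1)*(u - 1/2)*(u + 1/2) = u^4/2 + u^3/2 - 9*u^2/8 - u/8 + 1/4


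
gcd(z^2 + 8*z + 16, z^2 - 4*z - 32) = z + 4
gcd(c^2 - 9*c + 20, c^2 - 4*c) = c - 4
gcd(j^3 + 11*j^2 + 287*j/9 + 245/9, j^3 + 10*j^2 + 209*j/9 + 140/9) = j^2 + 26*j/3 + 35/3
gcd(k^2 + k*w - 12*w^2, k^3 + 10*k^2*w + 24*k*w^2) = k + 4*w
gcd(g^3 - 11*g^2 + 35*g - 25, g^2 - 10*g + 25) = g^2 - 10*g + 25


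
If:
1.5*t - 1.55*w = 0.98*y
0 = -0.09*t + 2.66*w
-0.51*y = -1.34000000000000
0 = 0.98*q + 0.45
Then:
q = -0.46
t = 1.78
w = 0.06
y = 2.63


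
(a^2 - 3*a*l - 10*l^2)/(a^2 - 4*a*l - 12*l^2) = (a - 5*l)/(a - 6*l)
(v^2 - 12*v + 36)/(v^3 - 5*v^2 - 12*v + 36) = (v - 6)/(v^2 + v - 6)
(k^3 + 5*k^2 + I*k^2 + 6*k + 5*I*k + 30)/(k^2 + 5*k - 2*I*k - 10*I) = k + 3*I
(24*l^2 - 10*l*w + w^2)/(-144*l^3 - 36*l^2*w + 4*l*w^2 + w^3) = (-4*l + w)/(24*l^2 + 10*l*w + w^2)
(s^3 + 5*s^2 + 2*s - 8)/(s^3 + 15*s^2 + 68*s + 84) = (s^2 + 3*s - 4)/(s^2 + 13*s + 42)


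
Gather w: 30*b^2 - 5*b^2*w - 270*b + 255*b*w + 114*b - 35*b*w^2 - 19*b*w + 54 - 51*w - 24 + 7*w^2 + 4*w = 30*b^2 - 156*b + w^2*(7 - 35*b) + w*(-5*b^2 + 236*b - 47) + 30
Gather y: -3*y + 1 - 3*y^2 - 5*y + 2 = -3*y^2 - 8*y + 3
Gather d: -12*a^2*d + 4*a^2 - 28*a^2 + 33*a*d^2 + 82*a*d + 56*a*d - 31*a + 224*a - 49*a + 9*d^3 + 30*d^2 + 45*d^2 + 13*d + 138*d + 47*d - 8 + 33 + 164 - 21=-24*a^2 + 144*a + 9*d^3 + d^2*(33*a + 75) + d*(-12*a^2 + 138*a + 198) + 168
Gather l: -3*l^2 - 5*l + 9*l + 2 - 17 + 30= -3*l^2 + 4*l + 15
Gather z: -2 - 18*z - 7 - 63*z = -81*z - 9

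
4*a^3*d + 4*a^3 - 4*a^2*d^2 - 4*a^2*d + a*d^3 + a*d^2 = (-2*a + d)^2*(a*d + a)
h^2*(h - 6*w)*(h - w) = h^4 - 7*h^3*w + 6*h^2*w^2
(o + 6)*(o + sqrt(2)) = o^2 + sqrt(2)*o + 6*o + 6*sqrt(2)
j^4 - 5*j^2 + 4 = (j - 2)*(j - 1)*(j + 1)*(j + 2)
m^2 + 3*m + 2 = (m + 1)*(m + 2)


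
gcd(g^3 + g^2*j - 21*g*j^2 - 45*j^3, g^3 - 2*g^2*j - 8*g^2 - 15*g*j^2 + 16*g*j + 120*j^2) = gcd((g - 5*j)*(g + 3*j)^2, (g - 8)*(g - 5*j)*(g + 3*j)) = g^2 - 2*g*j - 15*j^2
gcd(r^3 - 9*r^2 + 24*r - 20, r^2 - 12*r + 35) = r - 5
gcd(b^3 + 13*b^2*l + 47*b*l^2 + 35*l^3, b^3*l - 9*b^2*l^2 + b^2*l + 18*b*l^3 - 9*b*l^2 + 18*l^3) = 1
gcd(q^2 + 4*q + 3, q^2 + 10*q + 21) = q + 3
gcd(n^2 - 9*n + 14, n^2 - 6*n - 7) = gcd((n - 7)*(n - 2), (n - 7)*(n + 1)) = n - 7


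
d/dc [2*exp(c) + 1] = 2*exp(c)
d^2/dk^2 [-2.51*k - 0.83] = 0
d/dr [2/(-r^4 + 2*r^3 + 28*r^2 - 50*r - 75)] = 4*(2*r^3 - 3*r^2 - 28*r + 25)/(r^4 - 2*r^3 - 28*r^2 + 50*r + 75)^2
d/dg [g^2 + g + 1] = 2*g + 1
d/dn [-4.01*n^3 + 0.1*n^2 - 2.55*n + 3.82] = -12.03*n^2 + 0.2*n - 2.55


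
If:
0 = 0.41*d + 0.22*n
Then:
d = -0.536585365853659*n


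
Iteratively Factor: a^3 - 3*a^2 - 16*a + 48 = (a - 4)*(a^2 + a - 12) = (a - 4)*(a + 4)*(a - 3)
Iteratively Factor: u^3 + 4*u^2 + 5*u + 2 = (u + 2)*(u^2 + 2*u + 1) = (u + 1)*(u + 2)*(u + 1)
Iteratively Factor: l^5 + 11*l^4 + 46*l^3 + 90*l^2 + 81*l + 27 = (l + 3)*(l^4 + 8*l^3 + 22*l^2 + 24*l + 9) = (l + 3)^2*(l^3 + 5*l^2 + 7*l + 3) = (l + 1)*(l + 3)^2*(l^2 + 4*l + 3) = (l + 1)*(l + 3)^3*(l + 1)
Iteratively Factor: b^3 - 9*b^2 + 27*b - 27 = (b - 3)*(b^2 - 6*b + 9) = (b - 3)^2*(b - 3)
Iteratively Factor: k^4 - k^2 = (k)*(k^3 - k) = k*(k + 1)*(k^2 - k) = k^2*(k + 1)*(k - 1)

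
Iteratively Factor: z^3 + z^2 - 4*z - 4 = (z + 2)*(z^2 - z - 2) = (z + 1)*(z + 2)*(z - 2)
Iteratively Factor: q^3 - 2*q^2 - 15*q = (q - 5)*(q^2 + 3*q) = q*(q - 5)*(q + 3)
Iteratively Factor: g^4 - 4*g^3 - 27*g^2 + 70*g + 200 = (g - 5)*(g^3 + g^2 - 22*g - 40) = (g - 5)^2*(g^2 + 6*g + 8) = (g - 5)^2*(g + 4)*(g + 2)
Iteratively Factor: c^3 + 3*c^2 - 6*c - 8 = (c + 1)*(c^2 + 2*c - 8) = (c - 2)*(c + 1)*(c + 4)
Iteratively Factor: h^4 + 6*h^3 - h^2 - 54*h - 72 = (h - 3)*(h^3 + 9*h^2 + 26*h + 24) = (h - 3)*(h + 4)*(h^2 + 5*h + 6) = (h - 3)*(h + 3)*(h + 4)*(h + 2)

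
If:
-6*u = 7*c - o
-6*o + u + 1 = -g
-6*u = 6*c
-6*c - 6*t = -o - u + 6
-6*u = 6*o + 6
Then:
No Solution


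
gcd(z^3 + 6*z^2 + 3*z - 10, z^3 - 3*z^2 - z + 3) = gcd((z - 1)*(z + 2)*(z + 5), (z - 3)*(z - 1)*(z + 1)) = z - 1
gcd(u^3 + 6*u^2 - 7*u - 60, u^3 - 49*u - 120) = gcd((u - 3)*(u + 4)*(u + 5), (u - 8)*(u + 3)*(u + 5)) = u + 5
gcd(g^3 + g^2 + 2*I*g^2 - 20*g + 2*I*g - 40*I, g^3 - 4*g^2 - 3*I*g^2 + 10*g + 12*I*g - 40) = g^2 + g*(-4 + 2*I) - 8*I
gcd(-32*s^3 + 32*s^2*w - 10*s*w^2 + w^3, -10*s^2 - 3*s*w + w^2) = 1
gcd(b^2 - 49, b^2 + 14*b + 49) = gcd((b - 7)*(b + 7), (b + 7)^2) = b + 7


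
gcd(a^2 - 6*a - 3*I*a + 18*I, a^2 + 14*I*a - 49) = 1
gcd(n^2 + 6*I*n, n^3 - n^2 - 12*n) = n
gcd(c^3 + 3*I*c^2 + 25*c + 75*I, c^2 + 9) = c + 3*I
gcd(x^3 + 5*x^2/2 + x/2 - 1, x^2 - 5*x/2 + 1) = x - 1/2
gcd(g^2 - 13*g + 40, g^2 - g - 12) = 1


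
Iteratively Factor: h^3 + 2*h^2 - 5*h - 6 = (h + 1)*(h^2 + h - 6) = (h - 2)*(h + 1)*(h + 3)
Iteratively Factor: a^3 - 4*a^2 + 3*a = (a)*(a^2 - 4*a + 3) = a*(a - 1)*(a - 3)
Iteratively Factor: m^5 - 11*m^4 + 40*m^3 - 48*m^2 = (m)*(m^4 - 11*m^3 + 40*m^2 - 48*m) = m*(m - 4)*(m^3 - 7*m^2 + 12*m) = m*(m - 4)^2*(m^2 - 3*m) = m^2*(m - 4)^2*(m - 3)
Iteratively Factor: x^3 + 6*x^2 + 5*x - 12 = (x + 3)*(x^2 + 3*x - 4) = (x - 1)*(x + 3)*(x + 4)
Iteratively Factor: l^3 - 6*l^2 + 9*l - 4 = (l - 1)*(l^2 - 5*l + 4) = (l - 1)^2*(l - 4)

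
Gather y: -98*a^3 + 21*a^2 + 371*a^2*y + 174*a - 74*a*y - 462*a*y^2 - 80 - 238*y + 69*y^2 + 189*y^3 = -98*a^3 + 21*a^2 + 174*a + 189*y^3 + y^2*(69 - 462*a) + y*(371*a^2 - 74*a - 238) - 80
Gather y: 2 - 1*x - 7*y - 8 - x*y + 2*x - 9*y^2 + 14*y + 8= x - 9*y^2 + y*(7 - x) + 2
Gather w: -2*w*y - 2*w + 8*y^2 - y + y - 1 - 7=w*(-2*y - 2) + 8*y^2 - 8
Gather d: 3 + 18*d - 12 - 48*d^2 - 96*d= -48*d^2 - 78*d - 9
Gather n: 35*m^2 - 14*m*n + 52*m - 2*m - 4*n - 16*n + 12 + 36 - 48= 35*m^2 + 50*m + n*(-14*m - 20)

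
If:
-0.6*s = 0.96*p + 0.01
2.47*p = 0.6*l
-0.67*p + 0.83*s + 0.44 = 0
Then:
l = 0.88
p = 0.21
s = -0.36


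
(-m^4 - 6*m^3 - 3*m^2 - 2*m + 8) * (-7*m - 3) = 7*m^5 + 45*m^4 + 39*m^3 + 23*m^2 - 50*m - 24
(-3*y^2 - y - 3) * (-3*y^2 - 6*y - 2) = 9*y^4 + 21*y^3 + 21*y^2 + 20*y + 6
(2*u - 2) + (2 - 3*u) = -u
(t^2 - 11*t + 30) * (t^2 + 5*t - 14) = t^4 - 6*t^3 - 39*t^2 + 304*t - 420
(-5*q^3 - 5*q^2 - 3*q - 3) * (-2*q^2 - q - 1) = 10*q^5 + 15*q^4 + 16*q^3 + 14*q^2 + 6*q + 3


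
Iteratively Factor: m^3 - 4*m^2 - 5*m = (m + 1)*(m^2 - 5*m) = (m - 5)*(m + 1)*(m)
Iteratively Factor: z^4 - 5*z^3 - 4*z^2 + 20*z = (z - 2)*(z^3 - 3*z^2 - 10*z) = (z - 2)*(z + 2)*(z^2 - 5*z) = (z - 5)*(z - 2)*(z + 2)*(z)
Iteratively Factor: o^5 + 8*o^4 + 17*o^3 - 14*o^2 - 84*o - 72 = (o + 2)*(o^4 + 6*o^3 + 5*o^2 - 24*o - 36) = (o - 2)*(o + 2)*(o^3 + 8*o^2 + 21*o + 18) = (o - 2)*(o + 2)*(o + 3)*(o^2 + 5*o + 6) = (o - 2)*(o + 2)^2*(o + 3)*(o + 3)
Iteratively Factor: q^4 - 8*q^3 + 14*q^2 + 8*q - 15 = (q - 3)*(q^3 - 5*q^2 - q + 5) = (q - 3)*(q + 1)*(q^2 - 6*q + 5) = (q - 5)*(q - 3)*(q + 1)*(q - 1)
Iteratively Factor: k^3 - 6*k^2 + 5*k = (k - 5)*(k^2 - k) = (k - 5)*(k - 1)*(k)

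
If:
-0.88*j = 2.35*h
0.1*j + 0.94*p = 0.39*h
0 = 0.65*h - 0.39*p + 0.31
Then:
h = -0.82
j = 2.19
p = -0.57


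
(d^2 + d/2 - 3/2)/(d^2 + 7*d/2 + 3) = (d - 1)/(d + 2)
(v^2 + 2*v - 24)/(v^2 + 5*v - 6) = (v - 4)/(v - 1)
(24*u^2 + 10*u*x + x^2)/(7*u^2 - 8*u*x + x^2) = (24*u^2 + 10*u*x + x^2)/(7*u^2 - 8*u*x + x^2)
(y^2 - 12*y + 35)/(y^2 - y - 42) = (y - 5)/(y + 6)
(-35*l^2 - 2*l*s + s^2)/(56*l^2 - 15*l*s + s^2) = (5*l + s)/(-8*l + s)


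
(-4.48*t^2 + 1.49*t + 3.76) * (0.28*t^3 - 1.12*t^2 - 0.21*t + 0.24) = -1.2544*t^5 + 5.4348*t^4 + 0.3248*t^3 - 5.5993*t^2 - 0.432*t + 0.9024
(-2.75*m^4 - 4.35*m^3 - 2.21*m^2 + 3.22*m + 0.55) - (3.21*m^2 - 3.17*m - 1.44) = -2.75*m^4 - 4.35*m^3 - 5.42*m^2 + 6.39*m + 1.99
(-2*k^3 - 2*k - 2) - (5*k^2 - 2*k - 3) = -2*k^3 - 5*k^2 + 1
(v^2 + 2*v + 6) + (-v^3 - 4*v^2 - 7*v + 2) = -v^3 - 3*v^2 - 5*v + 8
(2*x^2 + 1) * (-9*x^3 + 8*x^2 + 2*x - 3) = -18*x^5 + 16*x^4 - 5*x^3 + 2*x^2 + 2*x - 3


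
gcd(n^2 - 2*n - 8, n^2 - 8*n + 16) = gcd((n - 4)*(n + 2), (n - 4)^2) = n - 4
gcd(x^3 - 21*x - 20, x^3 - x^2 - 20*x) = x^2 - x - 20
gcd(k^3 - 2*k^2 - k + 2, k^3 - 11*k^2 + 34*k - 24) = k - 1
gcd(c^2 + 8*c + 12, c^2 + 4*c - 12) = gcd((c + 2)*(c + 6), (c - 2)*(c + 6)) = c + 6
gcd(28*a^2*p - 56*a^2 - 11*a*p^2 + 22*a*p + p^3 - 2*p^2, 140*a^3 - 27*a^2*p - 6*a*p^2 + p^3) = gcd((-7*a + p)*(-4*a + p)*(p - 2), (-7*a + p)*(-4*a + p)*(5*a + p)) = 28*a^2 - 11*a*p + p^2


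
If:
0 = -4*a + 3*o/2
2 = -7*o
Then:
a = -3/28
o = -2/7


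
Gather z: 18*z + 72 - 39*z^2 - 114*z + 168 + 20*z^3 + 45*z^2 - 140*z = 20*z^3 + 6*z^2 - 236*z + 240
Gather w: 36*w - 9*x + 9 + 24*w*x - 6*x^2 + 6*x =w*(24*x + 36) - 6*x^2 - 3*x + 9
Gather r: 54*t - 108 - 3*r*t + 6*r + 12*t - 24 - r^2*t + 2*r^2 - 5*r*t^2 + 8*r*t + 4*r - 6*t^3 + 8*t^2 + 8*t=r^2*(2 - t) + r*(-5*t^2 + 5*t + 10) - 6*t^3 + 8*t^2 + 74*t - 132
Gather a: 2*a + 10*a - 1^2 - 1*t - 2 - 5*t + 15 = 12*a - 6*t + 12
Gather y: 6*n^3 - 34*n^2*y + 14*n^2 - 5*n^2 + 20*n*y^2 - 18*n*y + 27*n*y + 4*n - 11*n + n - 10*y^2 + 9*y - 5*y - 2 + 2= 6*n^3 + 9*n^2 - 6*n + y^2*(20*n - 10) + y*(-34*n^2 + 9*n + 4)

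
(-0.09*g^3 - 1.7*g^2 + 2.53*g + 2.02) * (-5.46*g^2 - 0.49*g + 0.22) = 0.4914*g^5 + 9.3261*g^4 - 13.0006*g^3 - 12.6429*g^2 - 0.4332*g + 0.4444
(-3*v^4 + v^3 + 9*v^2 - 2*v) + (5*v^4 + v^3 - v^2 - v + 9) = 2*v^4 + 2*v^3 + 8*v^2 - 3*v + 9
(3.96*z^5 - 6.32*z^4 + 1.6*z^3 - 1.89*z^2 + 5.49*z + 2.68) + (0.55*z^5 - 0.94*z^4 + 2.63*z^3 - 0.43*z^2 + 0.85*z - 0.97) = 4.51*z^5 - 7.26*z^4 + 4.23*z^3 - 2.32*z^2 + 6.34*z + 1.71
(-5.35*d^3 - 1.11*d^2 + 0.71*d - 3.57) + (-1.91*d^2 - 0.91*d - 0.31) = -5.35*d^3 - 3.02*d^2 - 0.2*d - 3.88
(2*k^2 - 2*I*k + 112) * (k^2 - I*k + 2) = 2*k^4 - 4*I*k^3 + 114*k^2 - 116*I*k + 224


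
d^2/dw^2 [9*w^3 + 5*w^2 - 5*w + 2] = 54*w + 10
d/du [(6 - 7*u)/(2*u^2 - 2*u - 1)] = (14*u^2 - 24*u + 19)/(4*u^4 - 8*u^3 + 4*u + 1)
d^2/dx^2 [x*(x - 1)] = 2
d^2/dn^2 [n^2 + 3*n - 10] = 2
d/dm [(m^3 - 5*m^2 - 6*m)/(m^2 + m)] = 1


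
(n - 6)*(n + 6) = n^2 - 36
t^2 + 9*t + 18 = (t + 3)*(t + 6)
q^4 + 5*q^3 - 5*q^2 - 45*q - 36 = (q - 3)*(q + 1)*(q + 3)*(q + 4)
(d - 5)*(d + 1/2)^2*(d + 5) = d^4 + d^3 - 99*d^2/4 - 25*d - 25/4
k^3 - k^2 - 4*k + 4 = (k - 2)*(k - 1)*(k + 2)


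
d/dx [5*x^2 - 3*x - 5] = 10*x - 3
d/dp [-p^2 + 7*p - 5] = 7 - 2*p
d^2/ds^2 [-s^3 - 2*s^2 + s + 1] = -6*s - 4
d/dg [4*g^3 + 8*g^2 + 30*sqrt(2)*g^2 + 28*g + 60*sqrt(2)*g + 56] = 12*g^2 + 16*g + 60*sqrt(2)*g + 28 + 60*sqrt(2)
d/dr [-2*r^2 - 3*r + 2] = -4*r - 3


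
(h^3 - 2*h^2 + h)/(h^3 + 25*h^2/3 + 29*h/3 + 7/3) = 3*h*(h^2 - 2*h + 1)/(3*h^3 + 25*h^2 + 29*h + 7)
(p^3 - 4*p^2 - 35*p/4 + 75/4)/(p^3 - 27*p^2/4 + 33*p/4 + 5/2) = (4*p^2 + 4*p - 15)/(4*p^2 - 7*p - 2)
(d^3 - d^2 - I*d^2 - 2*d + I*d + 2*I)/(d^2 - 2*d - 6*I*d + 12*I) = (d^2 + d*(1 - I) - I)/(d - 6*I)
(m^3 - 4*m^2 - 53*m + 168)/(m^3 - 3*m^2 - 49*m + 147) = (m - 8)/(m - 7)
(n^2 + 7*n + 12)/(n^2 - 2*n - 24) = (n + 3)/(n - 6)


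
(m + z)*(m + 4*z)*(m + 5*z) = m^3 + 10*m^2*z + 29*m*z^2 + 20*z^3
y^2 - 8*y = y*(y - 8)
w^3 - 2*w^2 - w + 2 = (w - 2)*(w - 1)*(w + 1)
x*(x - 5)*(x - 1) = x^3 - 6*x^2 + 5*x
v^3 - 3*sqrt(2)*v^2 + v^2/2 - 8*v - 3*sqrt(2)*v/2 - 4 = (v + 1/2)*(v - 4*sqrt(2))*(v + sqrt(2))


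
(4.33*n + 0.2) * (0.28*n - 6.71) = 1.2124*n^2 - 28.9983*n - 1.342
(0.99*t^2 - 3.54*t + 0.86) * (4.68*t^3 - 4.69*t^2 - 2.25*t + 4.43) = 4.6332*t^5 - 21.2103*t^4 + 18.3999*t^3 + 8.3173*t^2 - 17.6172*t + 3.8098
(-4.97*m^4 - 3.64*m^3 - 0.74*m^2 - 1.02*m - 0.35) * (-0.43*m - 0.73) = 2.1371*m^5 + 5.1933*m^4 + 2.9754*m^3 + 0.9788*m^2 + 0.8951*m + 0.2555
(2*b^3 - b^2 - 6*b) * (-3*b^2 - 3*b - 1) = -6*b^5 - 3*b^4 + 19*b^3 + 19*b^2 + 6*b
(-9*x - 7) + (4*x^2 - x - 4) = 4*x^2 - 10*x - 11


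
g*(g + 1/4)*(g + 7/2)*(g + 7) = g^4 + 43*g^3/4 + 217*g^2/8 + 49*g/8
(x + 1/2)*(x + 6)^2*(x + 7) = x^4 + 39*x^3/2 + 259*x^2/2 + 312*x + 126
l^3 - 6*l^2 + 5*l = l*(l - 5)*(l - 1)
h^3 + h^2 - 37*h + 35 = (h - 5)*(h - 1)*(h + 7)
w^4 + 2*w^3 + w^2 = w^2*(w + 1)^2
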